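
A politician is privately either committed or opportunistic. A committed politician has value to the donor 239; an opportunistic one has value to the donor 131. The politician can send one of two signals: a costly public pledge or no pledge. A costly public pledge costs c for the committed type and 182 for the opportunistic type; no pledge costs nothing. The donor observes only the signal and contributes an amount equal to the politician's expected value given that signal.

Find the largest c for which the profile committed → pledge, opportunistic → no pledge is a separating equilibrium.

Under separation: pledge → committed (pays 239); no pledge → opportunistic (pays 131).
Opportunistic: 131 − 0 = 131 ≥ 239 − 182 = 57. Holds regardless of c. ✓
Committed: 239 − c ≥ 131 − 0, so c ≤ 239 − 131 = 108.

108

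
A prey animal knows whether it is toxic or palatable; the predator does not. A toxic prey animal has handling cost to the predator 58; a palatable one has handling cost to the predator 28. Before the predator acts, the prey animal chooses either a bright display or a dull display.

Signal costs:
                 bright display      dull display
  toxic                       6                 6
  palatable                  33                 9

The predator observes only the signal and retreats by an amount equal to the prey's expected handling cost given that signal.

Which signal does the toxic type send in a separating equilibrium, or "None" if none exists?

None

Try toxic → bright display, palatable → dull display:
  If types separate, bright display earns payment 58 and dull display earns 28.
  Toxic: bright display gives 58 − 6 = 52; dull display gives 28 − 6 = 22. No deviation. ✓
  Palatable: dull display gives 28 − 9 = 19; bright display gives 58 − 33 = 25. Would deviate. ✗
Try toxic → dull display, palatable → bright display:
  If types separate, dull display earns payment 58 and bright display earns 28.
  Toxic: dull display gives 58 − 6 = 52; bright display gives 28 − 6 = 22. No deviation. ✓
  Palatable: bright display gives 28 − 33 = -5; dull display gives 58 − 9 = 49. Would deviate. ✗
Neither assignment is incentive-compatible.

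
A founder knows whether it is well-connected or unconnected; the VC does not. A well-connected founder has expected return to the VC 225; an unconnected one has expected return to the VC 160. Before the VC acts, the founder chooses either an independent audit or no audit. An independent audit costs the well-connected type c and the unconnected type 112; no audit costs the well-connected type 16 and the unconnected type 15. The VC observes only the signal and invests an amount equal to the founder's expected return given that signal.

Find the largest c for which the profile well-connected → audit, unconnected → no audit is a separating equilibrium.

Under separation: audit → well-connected (pays 225); no audit → unconnected (pays 160).
Unconnected: 160 − 15 = 145 ≥ 225 − 112 = 113. Holds regardless of c. ✓
Well-connected: 225 − c ≥ 160 − 16, so c ≤ 225 − 144 = 81.

81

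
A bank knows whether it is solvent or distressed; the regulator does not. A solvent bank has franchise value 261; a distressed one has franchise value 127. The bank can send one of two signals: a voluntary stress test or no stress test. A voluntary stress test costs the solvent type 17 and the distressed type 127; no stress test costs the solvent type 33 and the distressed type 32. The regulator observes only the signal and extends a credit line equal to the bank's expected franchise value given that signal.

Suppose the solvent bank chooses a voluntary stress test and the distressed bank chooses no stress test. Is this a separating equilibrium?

Under separation the regulator infers type exactly: stress test → solvent (pays 261), no stress test → distressed (pays 127).
Solvent: stress test gives 261 − 17 = 244; no stress test gives 127 − 33 = 94. No deviation. ✓
Distressed: no stress test gives 127 − 32 = 95; stress test gives 261 − 127 = 134. Would deviate. ✗

No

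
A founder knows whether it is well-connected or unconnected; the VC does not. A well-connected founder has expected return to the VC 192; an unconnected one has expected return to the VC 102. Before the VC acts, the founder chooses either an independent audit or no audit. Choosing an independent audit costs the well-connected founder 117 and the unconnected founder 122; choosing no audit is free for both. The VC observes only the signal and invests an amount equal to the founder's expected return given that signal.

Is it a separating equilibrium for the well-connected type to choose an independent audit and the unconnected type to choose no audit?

Under separation the VC infers type exactly: audit → well-connected (pays 192), no audit → unconnected (pays 102).
Well-connected: audit gives 192 − 117 = 75; no audit gives 102 − 0 = 102. Would deviate. ✗
Unconnected: no audit gives 102 − 0 = 102; audit gives 192 − 122 = 70. No deviation. ✓

No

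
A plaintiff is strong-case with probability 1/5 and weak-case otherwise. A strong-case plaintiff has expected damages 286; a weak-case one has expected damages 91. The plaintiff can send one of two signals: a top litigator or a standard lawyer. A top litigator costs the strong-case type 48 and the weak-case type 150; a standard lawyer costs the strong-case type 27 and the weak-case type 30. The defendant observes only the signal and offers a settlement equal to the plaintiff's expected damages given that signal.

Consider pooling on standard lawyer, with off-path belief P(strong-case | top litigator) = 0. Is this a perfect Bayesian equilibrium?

At the pooled signal (standard lawyer) the defendant holds the prior 1/5 and pays 1/5·286 + 4/5·91 = 130. Off-path (top litigator) belief 0 gives 0·286 + 1·91 = 91.
Strong-case: standard lawyer gives 130 − 27 = 103; top litigator gives 91 − 48 = 43. Stays. ✓
Weak-case: standard lawyer gives 130 − 30 = 100; top litigator gives 91 − 150 = -59. Stays. ✓

Yes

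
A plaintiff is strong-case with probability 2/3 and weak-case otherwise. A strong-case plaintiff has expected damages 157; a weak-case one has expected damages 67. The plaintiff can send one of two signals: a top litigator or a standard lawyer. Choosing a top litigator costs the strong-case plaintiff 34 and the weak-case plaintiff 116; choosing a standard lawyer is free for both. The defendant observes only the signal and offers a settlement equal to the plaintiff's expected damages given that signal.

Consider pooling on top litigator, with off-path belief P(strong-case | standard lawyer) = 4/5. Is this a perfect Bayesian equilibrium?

At the pooled signal (top litigator) the defendant holds the prior 2/3 and pays 2/3·157 + 1/3·67 = 127. Off-path (standard lawyer) belief 4/5 gives 4/5·157 + 1/5·67 = 139.
Strong-case: top litigator gives 127 − 34 = 93; standard lawyer gives 139 − 0 = 139. Deviates. ✗
Weak-case: top litigator gives 127 − 116 = 11; standard lawyer gives 139 − 0 = 139. Deviates. ✗

No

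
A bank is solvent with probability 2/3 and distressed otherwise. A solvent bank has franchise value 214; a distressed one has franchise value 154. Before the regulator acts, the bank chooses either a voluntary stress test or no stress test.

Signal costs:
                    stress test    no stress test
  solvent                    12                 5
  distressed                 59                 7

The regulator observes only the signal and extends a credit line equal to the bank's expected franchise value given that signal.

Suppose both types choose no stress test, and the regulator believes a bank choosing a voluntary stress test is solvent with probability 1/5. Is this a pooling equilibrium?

Yes

At the pooled signal (no stress test) the regulator holds the prior 2/3 and pays 2/3·214 + 1/3·154 = 194. Off-path (stress test) belief 1/5 gives 1/5·214 + 4/5·154 = 166.
Solvent: no stress test gives 194 − 5 = 189; stress test gives 166 − 12 = 154. Stays. ✓
Distressed: no stress test gives 194 − 7 = 187; stress test gives 166 − 59 = 107. Stays. ✓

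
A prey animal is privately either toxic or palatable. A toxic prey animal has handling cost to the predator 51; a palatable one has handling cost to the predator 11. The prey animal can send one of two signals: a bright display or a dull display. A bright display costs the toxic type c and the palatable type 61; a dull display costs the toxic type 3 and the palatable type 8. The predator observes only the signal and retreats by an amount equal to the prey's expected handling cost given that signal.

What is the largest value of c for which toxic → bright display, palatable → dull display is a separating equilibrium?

Under separation: bright display → toxic (pays 51); dull display → palatable (pays 11).
Palatable: 11 − 8 = 3 ≥ 51 − 61 = -10. Holds regardless of c. ✓
Toxic: 51 − c ≥ 11 − 3, so c ≤ 51 − 8 = 43.

43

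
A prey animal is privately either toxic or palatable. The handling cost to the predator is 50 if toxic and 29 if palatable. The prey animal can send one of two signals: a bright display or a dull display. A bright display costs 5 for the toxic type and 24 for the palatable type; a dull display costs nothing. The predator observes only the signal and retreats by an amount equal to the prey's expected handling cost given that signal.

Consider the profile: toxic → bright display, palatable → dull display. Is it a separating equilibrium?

If types separate, bright display earns payment 50 and dull display earns 29.
Toxic: bright display gives 50 − 5 = 45; dull display gives 29 − 0 = 29. No deviation. ✓
Palatable: dull display gives 29 − 0 = 29; bright display gives 50 − 24 = 26. No deviation. ✓
Both incentive constraints hold.

Yes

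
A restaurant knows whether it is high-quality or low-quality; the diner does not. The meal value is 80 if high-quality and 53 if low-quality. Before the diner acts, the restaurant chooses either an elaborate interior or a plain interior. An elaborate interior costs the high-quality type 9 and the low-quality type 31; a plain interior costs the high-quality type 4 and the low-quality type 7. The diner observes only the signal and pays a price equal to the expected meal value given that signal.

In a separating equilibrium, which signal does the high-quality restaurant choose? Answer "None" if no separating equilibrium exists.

Try high-quality → elaborate interior, low-quality → plain interior:
  If types separate, elaborate interior earns payment 80 and plain interior earns 53.
  High-quality: elaborate interior gives 80 − 9 = 71; plain interior gives 53 − 4 = 49. No deviation. ✓
  Low-quality: plain interior gives 53 − 7 = 46; elaborate interior gives 80 − 31 = 49. Would deviate. ✗
Try high-quality → plain interior, low-quality → elaborate interior:
  If types separate, plain interior earns payment 80 and elaborate interior earns 53.
  High-quality: plain interior gives 80 − 4 = 76; elaborate interior gives 53 − 9 = 44. No deviation. ✓
  Low-quality: elaborate interior gives 53 − 31 = 22; plain interior gives 80 − 7 = 73. Would deviate. ✗
Neither assignment is incentive-compatible.

None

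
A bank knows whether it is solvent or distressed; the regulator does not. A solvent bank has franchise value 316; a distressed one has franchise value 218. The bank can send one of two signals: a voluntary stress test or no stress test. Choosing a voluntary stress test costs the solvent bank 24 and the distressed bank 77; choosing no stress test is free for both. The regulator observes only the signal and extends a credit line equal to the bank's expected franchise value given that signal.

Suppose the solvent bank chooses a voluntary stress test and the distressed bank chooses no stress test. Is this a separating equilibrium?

No

If types separate, stress test earns payment 316 and no stress test earns 218.
Solvent: stress test gives 316 − 24 = 292; no stress test gives 218 − 0 = 218. No deviation. ✓
Distressed: no stress test gives 218 − 0 = 218; stress test gives 316 − 77 = 239. Would deviate. ✗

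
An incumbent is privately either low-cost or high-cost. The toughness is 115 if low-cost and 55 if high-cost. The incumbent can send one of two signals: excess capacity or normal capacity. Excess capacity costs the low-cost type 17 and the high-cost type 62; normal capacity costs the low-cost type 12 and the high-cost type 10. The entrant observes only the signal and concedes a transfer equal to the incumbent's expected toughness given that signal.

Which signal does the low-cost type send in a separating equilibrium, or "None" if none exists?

Try low-cost → excess capacity, high-cost → normal capacity:
  If types separate, excess capacity earns payment 115 and normal capacity earns 55.
  Low-cost: excess capacity gives 115 − 17 = 98; normal capacity gives 55 − 12 = 43. No deviation. ✓
  High-cost: normal capacity gives 55 − 10 = 45; excess capacity gives 115 − 62 = 53. Would deviate. ✗
Try low-cost → normal capacity, high-cost → excess capacity:
  If types separate, normal capacity earns payment 115 and excess capacity earns 55.
  Low-cost: normal capacity gives 115 − 12 = 103; excess capacity gives 55 − 17 = 38. No deviation. ✓
  High-cost: excess capacity gives 55 − 62 = -7; normal capacity gives 115 − 10 = 105. Would deviate. ✗
Neither assignment is incentive-compatible.

None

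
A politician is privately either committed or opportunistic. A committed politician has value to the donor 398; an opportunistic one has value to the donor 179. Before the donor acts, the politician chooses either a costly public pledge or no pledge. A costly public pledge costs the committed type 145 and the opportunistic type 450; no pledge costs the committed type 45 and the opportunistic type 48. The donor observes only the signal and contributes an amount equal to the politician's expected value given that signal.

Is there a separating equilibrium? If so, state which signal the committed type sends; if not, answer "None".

pledge

Try committed → pledge, opportunistic → no pledge:
  If types separate, pledge earns payment 398 and no pledge earns 179.
  Committed: pledge gives 398 − 145 = 253; no pledge gives 179 − 45 = 134. No deviation. ✓
  Opportunistic: no pledge gives 179 − 48 = 131; pledge gives 398 − 450 = -52. No deviation. ✓
Both hold — the committed type sends pledge.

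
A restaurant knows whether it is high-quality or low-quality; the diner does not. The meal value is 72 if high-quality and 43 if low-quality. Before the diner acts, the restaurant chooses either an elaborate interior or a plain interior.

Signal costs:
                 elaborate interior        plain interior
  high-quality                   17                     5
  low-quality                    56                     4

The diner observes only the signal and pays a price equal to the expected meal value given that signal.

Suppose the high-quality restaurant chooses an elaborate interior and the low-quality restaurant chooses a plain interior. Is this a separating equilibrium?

Yes

Under separation the diner infers type exactly: elaborate interior → high-quality (pays 72), plain interior → low-quality (pays 43).
High-quality: elaborate interior gives 72 − 17 = 55; plain interior gives 43 − 5 = 38. No deviation. ✓
Low-quality: plain interior gives 43 − 4 = 39; elaborate interior gives 72 − 56 = 16. No deviation. ✓
Neither type gains from mimicking the other.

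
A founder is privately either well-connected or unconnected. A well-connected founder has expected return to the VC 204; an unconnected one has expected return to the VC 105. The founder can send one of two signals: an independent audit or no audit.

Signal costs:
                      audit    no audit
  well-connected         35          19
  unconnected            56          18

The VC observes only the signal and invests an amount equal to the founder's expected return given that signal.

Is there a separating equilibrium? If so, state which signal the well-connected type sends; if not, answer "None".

None

Try well-connected → audit, unconnected → no audit:
  Under separation the VC infers type exactly: audit → well-connected (pays 204), no audit → unconnected (pays 105).
  Well-connected: audit gives 204 − 35 = 169; no audit gives 105 − 19 = 86. No deviation. ✓
  Unconnected: no audit gives 105 − 18 = 87; audit gives 204 − 56 = 148. Would deviate. ✗
Try well-connected → no audit, unconnected → audit:
  Under separation the VC infers type exactly: no audit → well-connected (pays 204), audit → unconnected (pays 105).
  Well-connected: no audit gives 204 − 19 = 185; audit gives 105 − 35 = 70. No deviation. ✓
  Unconnected: audit gives 105 − 56 = 49; no audit gives 204 − 18 = 186. Would deviate. ✗
Neither assignment is incentive-compatible.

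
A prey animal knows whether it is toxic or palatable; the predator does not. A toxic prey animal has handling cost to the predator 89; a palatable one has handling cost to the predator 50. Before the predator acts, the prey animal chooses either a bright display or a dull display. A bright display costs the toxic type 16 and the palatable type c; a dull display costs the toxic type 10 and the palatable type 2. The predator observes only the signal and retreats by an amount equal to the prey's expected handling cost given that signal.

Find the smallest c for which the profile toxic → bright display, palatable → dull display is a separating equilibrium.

Under separation: bright display → toxic (pays 89); dull display → palatable (pays 50).
Toxic: 89 − 16 = 73 ≥ 50 − 10 = 40. Holds regardless of c. ✓
Palatable: 50 − 2 ≥ 89 − c, so c ≥ 89 − 48 = 41.

41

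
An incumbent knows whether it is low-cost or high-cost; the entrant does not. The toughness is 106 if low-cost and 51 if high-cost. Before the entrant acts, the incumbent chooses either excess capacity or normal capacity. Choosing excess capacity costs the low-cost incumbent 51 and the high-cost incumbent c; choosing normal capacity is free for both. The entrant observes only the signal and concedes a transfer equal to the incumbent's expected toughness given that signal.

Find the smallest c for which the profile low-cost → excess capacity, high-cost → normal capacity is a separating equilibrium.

55

Under separation: excess capacity → low-cost (pays 106); normal capacity → high-cost (pays 51).
Low-cost: 106 − 51 = 55 ≥ 51 − 0 = 51. Holds regardless of c. ✓
High-cost: 51 − 0 ≥ 106 − c, so c ≥ 106 − 51 = 55.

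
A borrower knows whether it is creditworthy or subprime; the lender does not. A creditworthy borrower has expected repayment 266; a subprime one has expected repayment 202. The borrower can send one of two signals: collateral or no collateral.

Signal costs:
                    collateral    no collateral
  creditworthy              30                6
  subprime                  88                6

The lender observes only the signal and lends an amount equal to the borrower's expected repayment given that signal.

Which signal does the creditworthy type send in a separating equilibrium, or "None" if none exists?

Try creditworthy → collateral, subprime → no collateral:
  Under separation the lender infers type exactly: collateral → creditworthy (pays 266), no collateral → subprime (pays 202).
  Creditworthy: collateral gives 266 − 30 = 236; no collateral gives 202 − 6 = 196. No deviation. ✓
  Subprime: no collateral gives 202 − 6 = 196; collateral gives 266 − 88 = 178. No deviation. ✓
Both hold — the creditworthy type sends collateral.

collateral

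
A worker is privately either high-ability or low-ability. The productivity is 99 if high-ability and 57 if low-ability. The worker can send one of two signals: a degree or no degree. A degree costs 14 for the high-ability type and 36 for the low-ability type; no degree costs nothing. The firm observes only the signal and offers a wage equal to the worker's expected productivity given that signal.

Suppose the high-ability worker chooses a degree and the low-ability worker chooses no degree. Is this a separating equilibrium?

If types separate, degree earns payment 99 and no degree earns 57.
High-ability: degree gives 99 − 14 = 85; no degree gives 57 − 0 = 57. No deviation. ✓
Low-ability: no degree gives 57 − 0 = 57; degree gives 99 − 36 = 63. Would deviate. ✗

No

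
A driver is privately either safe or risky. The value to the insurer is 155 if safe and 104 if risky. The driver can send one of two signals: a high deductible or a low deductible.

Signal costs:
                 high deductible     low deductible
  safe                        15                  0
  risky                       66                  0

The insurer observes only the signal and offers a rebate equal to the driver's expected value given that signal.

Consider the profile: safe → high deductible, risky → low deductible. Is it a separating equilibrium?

Yes

If types separate, high deductible earns payment 155 and low deductible earns 104.
Safe: high deductible gives 155 − 15 = 140; low deductible gives 104 − 0 = 104. No deviation. ✓
Risky: low deductible gives 104 − 0 = 104; high deductible gives 155 − 66 = 89. No deviation. ✓
Both incentive constraints hold.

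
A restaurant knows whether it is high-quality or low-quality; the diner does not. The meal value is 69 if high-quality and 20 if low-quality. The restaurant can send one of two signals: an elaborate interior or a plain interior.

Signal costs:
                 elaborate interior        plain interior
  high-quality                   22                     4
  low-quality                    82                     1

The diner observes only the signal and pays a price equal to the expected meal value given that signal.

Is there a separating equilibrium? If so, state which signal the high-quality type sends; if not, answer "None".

elaborate interior

Try high-quality → elaborate interior, low-quality → plain interior:
  If types separate, elaborate interior earns payment 69 and plain interior earns 20.
  High-quality: elaborate interior gives 69 − 22 = 47; plain interior gives 20 − 4 = 16. No deviation. ✓
  Low-quality: plain interior gives 20 − 1 = 19; elaborate interior gives 69 − 82 = -13. No deviation. ✓
Both hold — the high-quality type sends elaborate interior.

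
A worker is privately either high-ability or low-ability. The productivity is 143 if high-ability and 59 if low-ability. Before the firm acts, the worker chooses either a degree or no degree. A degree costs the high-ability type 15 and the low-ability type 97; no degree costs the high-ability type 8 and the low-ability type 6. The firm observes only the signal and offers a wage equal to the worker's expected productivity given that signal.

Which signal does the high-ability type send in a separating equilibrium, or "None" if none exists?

Try high-ability → degree, low-ability → no degree:
  Under separation the firm infers type exactly: degree → high-ability (pays 143), no degree → low-ability (pays 59).
  High-ability: degree gives 143 − 15 = 128; no degree gives 59 − 8 = 51. No deviation. ✓
  Low-ability: no degree gives 59 − 6 = 53; degree gives 143 − 97 = 46. No deviation. ✓
Both hold — the high-ability type sends degree.

degree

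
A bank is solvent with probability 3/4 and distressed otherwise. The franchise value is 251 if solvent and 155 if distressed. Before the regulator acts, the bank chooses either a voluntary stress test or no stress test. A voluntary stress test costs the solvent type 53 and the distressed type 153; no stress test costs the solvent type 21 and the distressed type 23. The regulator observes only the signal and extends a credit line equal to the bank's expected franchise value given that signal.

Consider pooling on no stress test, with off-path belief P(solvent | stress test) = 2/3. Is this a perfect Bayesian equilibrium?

Yes

On the equilibrium path (no stress test) the regulator holds the prior 3/4 and pays 3/4·251 + 1/4·155 = 227. Off-path (stress test) belief 2/3 gives 2/3·251 + 1/3·155 = 219.
Solvent: no stress test gives 227 − 21 = 206; stress test gives 219 − 53 = 166. Stays. ✓
Distressed: no stress test gives 227 − 23 = 204; stress test gives 219 − 153 = 66. Stays. ✓
Beliefs are Bayes-consistent on-path and both types best-respond.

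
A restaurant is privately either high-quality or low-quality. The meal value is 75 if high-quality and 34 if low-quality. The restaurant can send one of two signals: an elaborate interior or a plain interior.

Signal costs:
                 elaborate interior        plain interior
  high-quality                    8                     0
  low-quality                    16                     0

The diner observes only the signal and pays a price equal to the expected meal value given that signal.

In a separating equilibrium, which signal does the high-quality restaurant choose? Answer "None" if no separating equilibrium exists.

Try high-quality → elaborate interior, low-quality → plain interior:
  Under separation the diner infers type exactly: elaborate interior → high-quality (pays 75), plain interior → low-quality (pays 34).
  High-quality: elaborate interior gives 75 − 8 = 67; plain interior gives 34 − 0 = 34. No deviation. ✓
  Low-quality: plain interior gives 34 − 0 = 34; elaborate interior gives 75 − 16 = 59. Would deviate. ✗
Try high-quality → plain interior, low-quality → elaborate interior:
  Under separation the diner infers type exactly: plain interior → high-quality (pays 75), elaborate interior → low-quality (pays 34).
  High-quality: plain interior gives 75 − 0 = 75; elaborate interior gives 34 − 8 = 26. No deviation. ✓
  Low-quality: elaborate interior gives 34 − 16 = 18; plain interior gives 75 − 0 = 75. Would deviate. ✗
Neither assignment is incentive-compatible.

None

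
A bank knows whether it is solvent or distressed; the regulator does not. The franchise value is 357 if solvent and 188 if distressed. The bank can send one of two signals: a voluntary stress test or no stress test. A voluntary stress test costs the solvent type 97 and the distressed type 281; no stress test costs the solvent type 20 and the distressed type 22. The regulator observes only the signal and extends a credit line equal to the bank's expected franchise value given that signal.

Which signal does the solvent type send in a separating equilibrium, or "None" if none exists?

Try solvent → stress test, distressed → no stress test:
  Under separation the regulator infers type exactly: stress test → solvent (pays 357), no stress test → distressed (pays 188).
  Solvent: stress test gives 357 − 97 = 260; no stress test gives 188 − 20 = 168. No deviation. ✓
  Distressed: no stress test gives 188 − 22 = 166; stress test gives 357 − 281 = 76. No deviation. ✓
Both hold — the solvent type sends stress test.

stress test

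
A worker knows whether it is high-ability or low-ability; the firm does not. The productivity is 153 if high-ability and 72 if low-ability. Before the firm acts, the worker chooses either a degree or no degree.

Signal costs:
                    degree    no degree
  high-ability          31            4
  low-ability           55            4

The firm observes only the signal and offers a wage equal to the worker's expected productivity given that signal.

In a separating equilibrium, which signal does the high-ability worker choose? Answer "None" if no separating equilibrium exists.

Try high-ability → degree, low-ability → no degree:
  Under separation the firm infers type exactly: degree → high-ability (pays 153), no degree → low-ability (pays 72).
  High-ability: degree gives 153 − 31 = 122; no degree gives 72 − 4 = 68. No deviation. ✓
  Low-ability: no degree gives 72 − 4 = 68; degree gives 153 − 55 = 98. Would deviate. ✗
Try high-ability → no degree, low-ability → degree:
  Under separation the firm infers type exactly: no degree → high-ability (pays 153), degree → low-ability (pays 72).
  High-ability: no degree gives 153 − 4 = 149; degree gives 72 − 31 = 41. No deviation. ✓
  Low-ability: degree gives 72 − 55 = 17; no degree gives 153 − 4 = 149. Would deviate. ✗
Neither assignment is incentive-compatible.

None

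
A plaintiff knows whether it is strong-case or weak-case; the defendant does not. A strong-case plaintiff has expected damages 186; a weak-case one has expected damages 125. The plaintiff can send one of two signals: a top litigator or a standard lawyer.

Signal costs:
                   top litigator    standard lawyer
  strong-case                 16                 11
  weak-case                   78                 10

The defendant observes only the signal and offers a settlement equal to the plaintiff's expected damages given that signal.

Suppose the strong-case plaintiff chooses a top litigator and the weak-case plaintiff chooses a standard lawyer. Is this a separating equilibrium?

If types separate, top litigator earns payment 186 and standard lawyer earns 125.
Strong-case: top litigator gives 186 − 16 = 170; standard lawyer gives 125 − 11 = 114. No deviation. ✓
Weak-case: standard lawyer gives 125 − 10 = 115; top litigator gives 186 − 78 = 108. No deviation. ✓
Neither type gains from mimicking the other.

Yes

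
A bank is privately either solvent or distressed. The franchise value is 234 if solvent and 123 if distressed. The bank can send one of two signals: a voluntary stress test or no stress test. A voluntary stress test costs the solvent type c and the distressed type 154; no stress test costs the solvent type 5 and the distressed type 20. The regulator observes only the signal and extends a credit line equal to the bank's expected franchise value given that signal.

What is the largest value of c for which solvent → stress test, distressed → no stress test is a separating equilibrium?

Under separation: stress test → solvent (pays 234); no stress test → distressed (pays 123).
Distressed: 123 − 20 = 103 ≥ 234 − 154 = 80. Holds regardless of c. ✓
Solvent: 234 − c ≥ 123 − 5, so c ≤ 234 − 118 = 116.

116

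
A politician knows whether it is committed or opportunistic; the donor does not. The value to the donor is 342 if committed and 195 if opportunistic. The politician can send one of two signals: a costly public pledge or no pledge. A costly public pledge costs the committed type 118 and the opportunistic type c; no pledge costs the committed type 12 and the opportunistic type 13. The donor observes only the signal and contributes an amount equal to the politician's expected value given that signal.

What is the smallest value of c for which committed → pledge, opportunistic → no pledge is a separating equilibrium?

Under separation: pledge → committed (pays 342); no pledge → opportunistic (pays 195).
Committed: 342 − 118 = 224 ≥ 195 − 12 = 183. Holds regardless of c. ✓
Opportunistic: 195 − 13 ≥ 342 − c, so c ≥ 342 − 182 = 160.

160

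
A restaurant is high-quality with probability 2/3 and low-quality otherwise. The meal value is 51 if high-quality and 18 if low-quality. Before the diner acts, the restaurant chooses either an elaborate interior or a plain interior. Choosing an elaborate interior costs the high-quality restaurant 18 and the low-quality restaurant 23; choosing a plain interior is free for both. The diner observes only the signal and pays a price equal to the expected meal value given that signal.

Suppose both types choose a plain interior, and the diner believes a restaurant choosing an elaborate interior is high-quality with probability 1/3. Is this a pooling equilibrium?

At the pooled signal (plain interior) the diner holds the prior 2/3 and pays 2/3·51 + 1/3·18 = 40. Off-path (elaborate interior) belief 1/3 gives 1/3·51 + 2/3·18 = 29.
High-quality: plain interior gives 40 − 0 = 40; elaborate interior gives 29 − 18 = 11. Stays. ✓
Low-quality: plain interior gives 40 − 0 = 40; elaborate interior gives 29 − 23 = 6. Stays. ✓

Yes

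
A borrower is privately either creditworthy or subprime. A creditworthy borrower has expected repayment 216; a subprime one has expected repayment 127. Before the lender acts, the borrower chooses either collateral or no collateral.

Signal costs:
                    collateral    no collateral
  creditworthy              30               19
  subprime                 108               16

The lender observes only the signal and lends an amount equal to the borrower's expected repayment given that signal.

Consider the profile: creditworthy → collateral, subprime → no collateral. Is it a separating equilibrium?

Under separation the lender infers type exactly: collateral → creditworthy (pays 216), no collateral → subprime (pays 127).
Creditworthy: collateral gives 216 − 30 = 186; no collateral gives 127 − 19 = 108. No deviation. ✓
Subprime: no collateral gives 127 − 16 = 111; collateral gives 216 − 108 = 108. No deviation. ✓
Both incentive constraints hold.

Yes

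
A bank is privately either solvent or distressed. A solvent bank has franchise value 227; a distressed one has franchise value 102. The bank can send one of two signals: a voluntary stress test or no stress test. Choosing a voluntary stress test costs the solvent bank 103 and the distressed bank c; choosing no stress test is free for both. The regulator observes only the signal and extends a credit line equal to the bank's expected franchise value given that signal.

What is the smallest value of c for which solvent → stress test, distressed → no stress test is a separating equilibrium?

Under separation: stress test → solvent (pays 227); no stress test → distressed (pays 102).
Solvent: 227 − 103 = 124 ≥ 102 − 0 = 102. Holds regardless of c. ✓
Distressed: 102 − 0 ≥ 227 − c, so c ≥ 227 − 102 = 125.

125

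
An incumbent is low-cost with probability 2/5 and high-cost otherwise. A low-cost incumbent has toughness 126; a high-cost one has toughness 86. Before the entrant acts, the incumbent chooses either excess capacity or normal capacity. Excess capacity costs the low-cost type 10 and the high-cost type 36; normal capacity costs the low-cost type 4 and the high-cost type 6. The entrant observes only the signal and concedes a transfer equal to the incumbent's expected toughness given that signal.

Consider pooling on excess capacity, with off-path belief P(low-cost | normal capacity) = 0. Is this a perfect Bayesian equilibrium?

No

On the equilibrium path (excess capacity) the entrant holds the prior 2/5 and pays 2/5·126 + 3/5·86 = 102. Off-path (normal capacity) belief 0 gives 0·126 + 1·86 = 86.
Low-cost: excess capacity gives 102 − 10 = 92; normal capacity gives 86 − 4 = 82. Stays. ✓
High-cost: excess capacity gives 102 − 36 = 66; normal capacity gives 86 − 6 = 80. Deviates. ✗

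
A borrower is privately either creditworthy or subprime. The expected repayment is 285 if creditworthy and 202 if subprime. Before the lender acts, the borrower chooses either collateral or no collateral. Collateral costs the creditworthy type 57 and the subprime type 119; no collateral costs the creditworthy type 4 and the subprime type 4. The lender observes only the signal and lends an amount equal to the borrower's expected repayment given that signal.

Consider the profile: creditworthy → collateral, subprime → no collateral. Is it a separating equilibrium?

Under separation the lender infers type exactly: collateral → creditworthy (pays 285), no collateral → subprime (pays 202).
Creditworthy: collateral gives 285 − 57 = 228; no collateral gives 202 − 4 = 198. No deviation. ✓
Subprime: no collateral gives 202 − 4 = 198; collateral gives 285 − 119 = 166. No deviation. ✓
Neither type gains from mimicking the other.

Yes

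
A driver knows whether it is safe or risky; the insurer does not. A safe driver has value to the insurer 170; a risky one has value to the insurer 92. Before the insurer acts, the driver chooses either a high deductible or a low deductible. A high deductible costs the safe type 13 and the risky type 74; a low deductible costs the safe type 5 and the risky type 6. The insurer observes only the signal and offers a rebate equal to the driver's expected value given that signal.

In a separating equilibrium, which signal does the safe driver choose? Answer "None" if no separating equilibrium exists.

Try safe → high deductible, risky → low deductible:
  If types separate, high deductible earns payment 170 and low deductible earns 92.
  Safe: high deductible gives 170 − 13 = 157; low deductible gives 92 − 5 = 87. No deviation. ✓
  Risky: low deductible gives 92 − 6 = 86; high deductible gives 170 − 74 = 96. Would deviate. ✗
Try safe → low deductible, risky → high deductible:
  If types separate, low deductible earns payment 170 and high deductible earns 92.
  Safe: low deductible gives 170 − 5 = 165; high deductible gives 92 − 13 = 79. No deviation. ✓
  Risky: high deductible gives 92 − 74 = 18; low deductible gives 170 − 6 = 164. Would deviate. ✗
Neither assignment is incentive-compatible.

None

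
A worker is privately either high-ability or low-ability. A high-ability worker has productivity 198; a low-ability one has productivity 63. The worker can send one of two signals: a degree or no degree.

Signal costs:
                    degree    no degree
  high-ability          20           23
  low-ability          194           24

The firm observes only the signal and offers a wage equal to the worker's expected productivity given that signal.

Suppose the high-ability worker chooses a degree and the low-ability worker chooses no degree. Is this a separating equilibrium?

If types separate, degree earns payment 198 and no degree earns 63.
High-ability: degree gives 198 − 20 = 178; no degree gives 63 − 23 = 40. No deviation. ✓
Low-ability: no degree gives 63 − 24 = 39; degree gives 198 − 194 = 4. No deviation. ✓
Neither type gains from mimicking the other.

Yes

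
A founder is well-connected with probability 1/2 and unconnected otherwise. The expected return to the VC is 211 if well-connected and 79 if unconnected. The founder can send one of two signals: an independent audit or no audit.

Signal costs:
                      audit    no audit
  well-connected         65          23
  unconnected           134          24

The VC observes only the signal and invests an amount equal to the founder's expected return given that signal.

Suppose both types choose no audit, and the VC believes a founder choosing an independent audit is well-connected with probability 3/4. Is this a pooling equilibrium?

On the equilibrium path (no audit) the VC holds the prior 1/2 and pays 1/2·211 + 1/2·79 = 145. Off-path (audit) belief 3/4 gives 3/4·211 + 1/4·79 = 178.
Well-connected: no audit gives 145 − 23 = 122; audit gives 178 − 65 = 113. Stays. ✓
Unconnected: no audit gives 145 − 24 = 121; audit gives 178 − 134 = 44. Stays. ✓
Beliefs are Bayes-consistent on-path and both types best-respond.

Yes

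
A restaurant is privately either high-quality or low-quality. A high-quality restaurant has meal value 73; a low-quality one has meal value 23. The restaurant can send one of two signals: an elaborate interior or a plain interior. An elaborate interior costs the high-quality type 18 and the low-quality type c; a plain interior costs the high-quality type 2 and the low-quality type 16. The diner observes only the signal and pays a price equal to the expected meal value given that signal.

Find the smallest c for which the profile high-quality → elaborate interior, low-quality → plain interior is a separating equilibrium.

66

Under separation: elaborate interior → high-quality (pays 73); plain interior → low-quality (pays 23).
High-quality: 73 − 18 = 55 ≥ 23 − 2 = 21. Holds regardless of c. ✓
Low-quality: 23 − 16 ≥ 73 − c, so c ≥ 73 − 7 = 66.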